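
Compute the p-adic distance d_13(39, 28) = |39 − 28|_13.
d_13(39, 28) = 1

Step 1 — x − y = 39 − 28 = 11. Step 2 — v_13(11) = 0 (factor: 11 = (13^0 · 11); the sign does not affect v_p). Step 3 — |x − y|_13 = 13^{0} = 1.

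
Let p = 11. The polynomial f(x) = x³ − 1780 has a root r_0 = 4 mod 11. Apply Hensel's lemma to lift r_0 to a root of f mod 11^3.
r_2 = 1280 (mod 1331)

Hensel: r_{i+1} = r_i − f(r_i)/f′(r_i) mod 11^{i+2}, where f′(x) = 3x². Iterate:
  r_0 = 4 (mod 11)
  r_1 = 70 (mod 121)
  r_2 = 1280 (mod 1331)
Final: r = 1280 with f(r) ≡ 0 mod 11^3.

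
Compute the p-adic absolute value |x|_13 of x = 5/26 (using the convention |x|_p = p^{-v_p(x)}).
|5/26|_13 = 13

Step 1 — compute v_13(x) by factoring powers of 13 out of the numerator and denominator: v_13(5/26) = -1. Step 2 — apply |x|_p = p^{-v_p(x)} = 13^{1} = 13.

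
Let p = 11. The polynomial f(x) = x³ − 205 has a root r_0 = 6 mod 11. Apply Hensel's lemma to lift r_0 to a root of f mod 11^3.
r_2 = 919 (mod 1331)

Hensel: r_{i+1} = r_i − f(r_i)/f′(r_i) mod 11^{i+2}, where f′(x) = 3x². Iterate:
  r_0 = 6 (mod 11)
  r_1 = 72 (mod 121)
  r_2 = 919 (mod 1331)
Final: r = 919 with f(r) ≡ 0 mod 11^3.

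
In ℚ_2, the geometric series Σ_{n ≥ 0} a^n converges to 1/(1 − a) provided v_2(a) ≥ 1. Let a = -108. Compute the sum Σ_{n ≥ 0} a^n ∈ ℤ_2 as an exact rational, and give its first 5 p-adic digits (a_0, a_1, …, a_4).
Σ a^n = 1/(1 − a) = 1/109;  first 5 digits = (1, 0, 1, 0, 0)

v_2(a) = 2 ≥ 1, so the series converges in ℤ_2 to 1/(1 − a) = 1/(1 − (-108)) = 1/109. Expand this rational in ℤ_2: compute digits iteratively via d_i = x_i mod 2, x_{i+1} = (x_i − d_i)/2. The first 5 digits are (1, 0, 1, 0, 0).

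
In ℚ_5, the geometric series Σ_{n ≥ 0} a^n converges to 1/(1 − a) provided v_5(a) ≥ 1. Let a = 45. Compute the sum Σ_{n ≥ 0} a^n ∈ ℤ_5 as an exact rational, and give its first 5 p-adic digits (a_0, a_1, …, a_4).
Σ a^n = 1/(1 − a) = -1/44;  first 5 digits = (1, 4, 2, 0, 0)

v_5(a) = 1 ≥ 1, so the series converges in ℤ_5 to 1/(1 − a) = 1/(1 − 45) = -1/44. Expand this rational in ℤ_5: compute digits iteratively via d_i = x_i mod 5, x_{i+1} = (x_i − d_i)/5. The first 5 digits are (1, 4, 2, 0, 0).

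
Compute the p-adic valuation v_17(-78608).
v_17(-78608) = 3

v_17(n) is the largest exponent k such that 17^k divides n. Factor out: -78608 = -17^3 · 16. (Sign doesn't affect v_p.) So v_17(-78608) = 3.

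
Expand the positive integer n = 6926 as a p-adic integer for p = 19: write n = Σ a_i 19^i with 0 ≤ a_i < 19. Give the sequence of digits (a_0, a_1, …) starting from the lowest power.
(a_0, a_1, …) = (10, 3, 0, 1)

Repeated division by 19 gives the digits low-to-high: 6926 = 10 + 3·19^1 + 1·19^3. Digit sequence: (10, 3, 0, 1).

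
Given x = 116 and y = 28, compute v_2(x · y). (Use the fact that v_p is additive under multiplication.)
v_2(3248) = 4

v_p(x) = 2 (factor: 116 = 2^2 · 29); v_p(y) = 2 (factor: 28 = 2^2 · 7). Additivity: v_p(xy) = v_p(x) + v_p(y) = 2 + 2 = 4. (Direct check: xy = 3248 = 2^4 · (203).)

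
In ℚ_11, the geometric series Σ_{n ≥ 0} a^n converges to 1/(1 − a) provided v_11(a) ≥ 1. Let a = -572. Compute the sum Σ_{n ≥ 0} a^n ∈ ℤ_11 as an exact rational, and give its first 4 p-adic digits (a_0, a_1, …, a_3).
Σ a^n = 1/(1 − a) = 1/573;  first 4 digits = (1, 3, 4, 8)

v_11(a) = 1 ≥ 1, so the series converges in ℤ_11 to 1/(1 − a) = 1/(1 − (-572)) = 1/573. Expand this rational in ℤ_11: compute digits iteratively via d_i = x_i mod 11, x_{i+1} = (x_i − d_i)/11. The first 4 digits are (1, 3, 4, 8).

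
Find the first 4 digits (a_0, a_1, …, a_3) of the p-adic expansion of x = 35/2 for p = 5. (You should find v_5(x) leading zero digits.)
(a_0, …, a_3) = (0, 1, 3, 2)

v_5(35/2) = 1, so a_0 = ... = a_0 = 0. Factor out: x = 5^1 · u with u = 7/2 a unit in ℤ_5. Expand u iteratively via a_{v+i} = u_i mod 5, u_{i+1} = (u_i − a_{v+i})/5:
  u_0 = 7/2;  a_1 = 1;  u_1 = (u_0 − 1)/5 = 1/2
  u_1 = 1/2;  a_2 = 3;  u_2 = (u_1 − 3)/5 = -1/2
  u_2 = -1/2;  a_3 = 2;  u_3 = (u_2 − 2)/5 = -1/2
Digits: (0, 1, 3, 2).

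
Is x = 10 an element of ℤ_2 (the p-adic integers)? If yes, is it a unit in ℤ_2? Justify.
x ∈ ℤ_2 but not a unit; v_2(x) = 1 > 0

ℤ_2 = {x ∈ ℚ_2 : v_2(x) ≥ 0} and ℤ_2^× = {x ∈ ℤ_2 : v_2(x) = 0}. Here v_2(10) = v_2(num) − v_2(den) = 1; compare against these criteria.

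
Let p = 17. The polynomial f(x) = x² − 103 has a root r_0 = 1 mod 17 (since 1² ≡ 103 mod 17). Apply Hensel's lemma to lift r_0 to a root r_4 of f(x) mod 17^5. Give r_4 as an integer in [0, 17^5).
r_4 = 983808 (mod 1419857)

Hensel's recurrence: r_{i+1} = r_i − f(r_i)·(f′(r_i))^{-1} mod 17^{i+2}, with f′(x) = 2x. Iterate:
  r_0 = 1 (mod 17)
  r_1 = 52 (mod 289)
  r_2 = 1208 (mod 4913)
  r_3 = 65077 (mod 83521)
  r_4 = 983808 (mod 1419857)
Final: r_4 = 983808, and one checks f(r_4) ≡ 0 mod 17^5.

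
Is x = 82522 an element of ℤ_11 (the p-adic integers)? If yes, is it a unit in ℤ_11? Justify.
x ∈ ℤ_11 but not a unit; v_11(x) = 3 > 0

ℤ_11 = {x ∈ ℚ_11 : v_11(x) ≥ 0} and ℤ_11^× = {x ∈ ℤ_11 : v_11(x) = 0}. Here v_11(82522) = v_11(num) − v_11(den) = 3; compare against these criteria.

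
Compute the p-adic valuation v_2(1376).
v_2(1376) = 5

v_2(n) is the largest exponent k such that 2^k divides n. Factor out: 1376 = 2^5 · 43. (Sign doesn't affect v_p.) So v_2(1376) = 5.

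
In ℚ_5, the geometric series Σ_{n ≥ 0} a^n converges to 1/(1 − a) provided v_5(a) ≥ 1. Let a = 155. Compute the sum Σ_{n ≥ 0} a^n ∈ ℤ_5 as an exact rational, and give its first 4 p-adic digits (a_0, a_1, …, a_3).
Σ a^n = 1/(1 − a) = -1/154;  first 4 digits = (1, 1, 2, 4)

v_5(a) = 1 ≥ 1, so the series converges in ℤ_5 to 1/(1 − a) = 1/(1 − 155) = -1/154. Expand this rational in ℤ_5: compute digits iteratively via d_i = x_i mod 5, x_{i+1} = (x_i − d_i)/5. The first 4 digits are (1, 1, 2, 4).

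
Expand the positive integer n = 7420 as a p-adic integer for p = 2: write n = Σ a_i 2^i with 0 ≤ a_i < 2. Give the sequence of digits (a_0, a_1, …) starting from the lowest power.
(a_0, a_1, …) = (0, 0, 1, 1, 1, 1, 1, 1, 0, 0, 1, 1, 1)

Repeated division by 2 gives the digits low-to-high: 7420 = 1·2^2 + 1·2^3 + 1·2^4 + 1·2^5 + 1·2^6 + 1·2^7 + 1·2^10 + 1·2^11 + 1·2^12. Digit sequence: (0, 0, 1, 1, 1, 1, 1, 1, 0, 0, 1, 1, 1).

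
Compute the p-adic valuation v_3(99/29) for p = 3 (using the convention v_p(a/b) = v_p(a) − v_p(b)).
v_3(99/29) = 2

Factor powers of 3 from the numerator and denominator of the reduced fraction: 99 = 3^2 · 11 and 29 = 3^0 · 29. Apply v_p(a/b) = v_p(a) − v_p(b): v_3(99/29) = 2 − 0 = 2.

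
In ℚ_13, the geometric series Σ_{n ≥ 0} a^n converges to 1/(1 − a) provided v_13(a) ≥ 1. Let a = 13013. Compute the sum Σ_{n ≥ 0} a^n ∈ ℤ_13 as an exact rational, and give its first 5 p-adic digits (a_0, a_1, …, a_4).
Σ a^n = 1/(1 − a) = -1/13012;  first 5 digits = (1, 0, 12, 5, 1)

v_13(a) = 2 ≥ 1, so the series converges in ℤ_13 to 1/(1 − a) = 1/(1 − 13013) = -1/13012. Expand this rational in ℤ_13: compute digits iteratively via d_i = x_i mod 13, x_{i+1} = (x_i − d_i)/13. The first 5 digits are (1, 0, 12, 5, 1).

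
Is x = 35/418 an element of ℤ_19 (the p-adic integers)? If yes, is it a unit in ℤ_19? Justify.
x ∉ ℤ_19 (v_19(x) = -1 < 0)

ℤ_19 = {x ∈ ℚ_19 : v_19(x) ≥ 0} and ℤ_19^× = {x ∈ ℤ_19 : v_19(x) = 0}. Here v_19(35/418) = v_19(num) − v_19(den) = -1; compare against these criteria.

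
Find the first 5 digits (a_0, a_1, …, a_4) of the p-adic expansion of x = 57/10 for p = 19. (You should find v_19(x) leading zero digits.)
(a_0, …, a_4) = (0, 6, 13, 5, 13)

v_19(57/10) = 1, so a_0 = ... = a_0 = 0. Factor out: x = 19^1 · u with u = 3/10 a unit in ℤ_19. Expand u iteratively via a_{v+i} = u_i mod 19, u_{i+1} = (u_i − a_{v+i})/19:
  u_0 = 3/10;  a_1 = 6;  u_1 = (u_0 − 6)/19 = -3/10
  u_1 = -3/10;  a_2 = 13;  u_2 = (u_1 − 13)/19 = -7/10
  u_2 = -7/10;  a_3 = 5;  u_3 = (u_2 − 5)/19 = -3/10
  u_3 = -3/10;  a_4 = 13;  u_4 = (u_3 − 13)/19 = -7/10
Digits: (0, 6, 13, 5, 13).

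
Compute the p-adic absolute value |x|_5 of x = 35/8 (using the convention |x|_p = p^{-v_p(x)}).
|35/8|_5 = 1/5

Step 1 — compute v_5(x) by factoring powers of 5 out of the numerator and denominator: v_5(35/8) = 1. Step 2 — apply |x|_p = p^{-v_p(x)} = 5^{-1} = 1/5.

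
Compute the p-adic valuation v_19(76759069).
v_19(76759069) = 5

v_19(n) is the largest exponent k such that 19^k divides n. Factor out: 76759069 = 19^5 · 31. (Sign doesn't affect v_p.) So v_19(76759069) = 5.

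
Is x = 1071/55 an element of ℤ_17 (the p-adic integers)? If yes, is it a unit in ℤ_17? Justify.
x ∈ ℤ_17 but not a unit; v_17(x) = 1 > 0

ℤ_17 = {x ∈ ℚ_17 : v_17(x) ≥ 0} and ℤ_17^× = {x ∈ ℤ_17 : v_17(x) = 0}. Here v_17(1071/55) = v_17(num) − v_17(den) = 1; compare against these criteria.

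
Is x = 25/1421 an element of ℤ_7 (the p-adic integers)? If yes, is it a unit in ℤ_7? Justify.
x ∉ ℤ_7 (v_7(x) = -2 < 0)

ℤ_7 = {x ∈ ℚ_7 : v_7(x) ≥ 0} and ℤ_7^× = {x ∈ ℤ_7 : v_7(x) = 0}. Here v_7(25/1421) = v_7(num) − v_7(den) = -2; compare against these criteria.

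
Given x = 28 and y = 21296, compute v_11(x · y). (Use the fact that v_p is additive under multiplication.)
v_11(596288) = 3

v_p(x) = 0 (factor: 28 = 11^0 · 28); v_p(y) = 3 (factor: 21296 = 11^3 · 16). Additivity: v_p(xy) = v_p(x) + v_p(y) = 0 + 3 = 3. (Direct check: xy = 596288 = 11^3 · (448).)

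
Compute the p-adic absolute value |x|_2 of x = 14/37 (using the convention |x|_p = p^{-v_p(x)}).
|14/37|_2 = 1/2

Step 1 — compute v_2(x) by factoring powers of 2 out of the numerator and denominator: v_2(14/37) = 1. Step 2 — apply |x|_p = p^{-v_p(x)} = 2^{-1} = 1/2.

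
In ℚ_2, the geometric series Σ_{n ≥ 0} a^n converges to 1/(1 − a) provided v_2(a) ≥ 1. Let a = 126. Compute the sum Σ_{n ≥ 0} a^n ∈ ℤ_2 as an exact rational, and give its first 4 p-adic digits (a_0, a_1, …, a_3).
Σ a^n = 1/(1 − a) = -1/125;  first 4 digits = (1, 1, 0, 1)

v_2(a) = 1 ≥ 1, so the series converges in ℤ_2 to 1/(1 − a) = 1/(1 − 126) = -1/125. Expand this rational in ℤ_2: compute digits iteratively via d_i = x_i mod 2, x_{i+1} = (x_i − d_i)/2. The first 4 digits are (1, 1, 0, 1).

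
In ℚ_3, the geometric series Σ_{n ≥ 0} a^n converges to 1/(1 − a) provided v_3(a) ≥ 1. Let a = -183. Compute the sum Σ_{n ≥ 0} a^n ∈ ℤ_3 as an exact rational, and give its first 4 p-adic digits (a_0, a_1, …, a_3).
Σ a^n = 1/(1 − a) = 1/184;  first 4 digits = (1, 2, 1, 2)

v_3(a) = 1 ≥ 1, so the series converges in ℤ_3 to 1/(1 − a) = 1/(1 − (-183)) = 1/184. Expand this rational in ℤ_3: compute digits iteratively via d_i = x_i mod 3, x_{i+1} = (x_i − d_i)/3. The first 4 digits are (1, 2, 1, 2).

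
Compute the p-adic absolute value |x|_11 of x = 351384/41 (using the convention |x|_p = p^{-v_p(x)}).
|351384/41|_11 = 1/14641

Step 1 — compute v_11(x) by factoring powers of 11 out of the numerator and denominator: v_11(351384/41) = 4. Step 2 — apply |x|_p = p^{-v_p(x)} = 11^{-4} = 1/14641.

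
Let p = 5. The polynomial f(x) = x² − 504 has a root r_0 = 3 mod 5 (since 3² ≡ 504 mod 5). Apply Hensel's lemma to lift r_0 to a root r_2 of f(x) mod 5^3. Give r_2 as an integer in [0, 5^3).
r_2 = 123 (mod 125)

Hensel's recurrence: r_{i+1} = r_i − f(r_i)·(f′(r_i))^{-1} mod 5^{i+2}, with f′(x) = 2x. Iterate:
  r_0 = 3 (mod 5)
  r_1 = 23 (mod 25)
  r_2 = 123 (mod 125)
Final: r_2 = 123, and one checks f(r_2) ≡ 0 mod 5^3.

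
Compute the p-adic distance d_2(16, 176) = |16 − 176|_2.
d_2(16, 176) = 1/32

Step 1 — x − y = 16 − 176 = -160. Step 2 — v_2(-160) = 5 (factor: -160 = −(2^5 · 5); the sign does not affect v_p). Step 3 — |x − y|_2 = 2^{-5} = 1/32.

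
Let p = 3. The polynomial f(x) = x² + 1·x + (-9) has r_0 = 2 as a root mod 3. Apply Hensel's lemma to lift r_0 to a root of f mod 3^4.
r_3 = 71 (mod 81)

Hensel: r_{i+1} = r_i − f(r_i)·(f′(r_i))^{-1} mod 3^{i+2}, f′(x) = 2x + 1. Iterate:
  r_0 = 2 (mod 3)
  r_1 = 8 (mod 9)
  r_2 = 17 (mod 27)
  r_3 = 71 (mod 81)
Final: r = 71 satisfies f(r) ≡ 0 mod 3^4.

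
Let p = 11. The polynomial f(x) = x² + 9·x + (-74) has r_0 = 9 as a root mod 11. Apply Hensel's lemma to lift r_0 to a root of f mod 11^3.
r_2 = 1274 (mod 1331)

Hensel: r_{i+1} = r_i − f(r_i)·(f′(r_i))^{-1} mod 11^{i+2}, f′(x) = 2x + 9. Iterate:
  r_0 = 9 (mod 11)
  r_1 = 64 (mod 121)
  r_2 = 1274 (mod 1331)
Final: r = 1274 satisfies f(r) ≡ 0 mod 11^3.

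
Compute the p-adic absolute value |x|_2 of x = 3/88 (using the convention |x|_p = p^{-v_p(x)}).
|3/88|_2 = 8

Step 1 — compute v_2(x) by factoring powers of 2 out of the numerator and denominator: v_2(3/88) = -3. Step 2 — apply |x|_p = p^{-v_p(x)} = 2^{3} = 8.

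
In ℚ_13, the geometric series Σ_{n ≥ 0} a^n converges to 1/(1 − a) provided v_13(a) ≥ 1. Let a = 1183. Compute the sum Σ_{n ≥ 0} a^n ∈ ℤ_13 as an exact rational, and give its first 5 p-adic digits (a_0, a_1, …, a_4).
Σ a^n = 1/(1 − a) = -1/1182;  first 5 digits = (1, 0, 7, 0, 10)

v_13(a) = 2 ≥ 1, so the series converges in ℤ_13 to 1/(1 − a) = 1/(1 − 1183) = -1/1182. Expand this rational in ℤ_13: compute digits iteratively via d_i = x_i mod 13, x_{i+1} = (x_i − d_i)/13. The first 5 digits are (1, 0, 7, 0, 10).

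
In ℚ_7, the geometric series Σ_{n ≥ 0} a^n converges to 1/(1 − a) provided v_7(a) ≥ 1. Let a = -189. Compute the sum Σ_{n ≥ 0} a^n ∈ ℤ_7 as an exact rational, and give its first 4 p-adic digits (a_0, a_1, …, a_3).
Σ a^n = 1/(1 − a) = 1/190;  first 4 digits = (1, 1, 4, 6)

v_7(a) = 1 ≥ 1, so the series converges in ℤ_7 to 1/(1 − a) = 1/(1 − (-189)) = 1/190. Expand this rational in ℤ_7: compute digits iteratively via d_i = x_i mod 7, x_{i+1} = (x_i − d_i)/7. The first 4 digits are (1, 1, 4, 6).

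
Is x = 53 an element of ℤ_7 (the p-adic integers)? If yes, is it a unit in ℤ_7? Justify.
x ∈ ℤ_7^× (unit); v_7(x) = 0

ℤ_7 = {x ∈ ℚ_7 : v_7(x) ≥ 0} and ℤ_7^× = {x ∈ ℤ_7 : v_7(x) = 0}. Here v_7(53) = v_7(num) − v_7(den) = 0; compare against these criteria.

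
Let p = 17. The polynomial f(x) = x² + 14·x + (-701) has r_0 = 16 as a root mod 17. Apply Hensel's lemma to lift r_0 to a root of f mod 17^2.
r_1 = 203 (mod 289)

Hensel: r_{i+1} = r_i − f(r_i)·(f′(r_i))^{-1} mod 17^{i+2}, f′(x) = 2x + 14. Iterate:
  r_0 = 16 (mod 17)
  r_1 = 203 (mod 289)
Final: r = 203 satisfies f(r) ≡ 0 mod 17^2.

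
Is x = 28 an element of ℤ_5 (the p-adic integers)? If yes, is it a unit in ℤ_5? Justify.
x ∈ ℤ_5^× (unit); v_5(x) = 0

ℤ_5 = {x ∈ ℚ_5 : v_5(x) ≥ 0} and ℤ_5^× = {x ∈ ℤ_5 : v_5(x) = 0}. Here v_5(28) = v_5(num) − v_5(den) = 0; compare against these criteria.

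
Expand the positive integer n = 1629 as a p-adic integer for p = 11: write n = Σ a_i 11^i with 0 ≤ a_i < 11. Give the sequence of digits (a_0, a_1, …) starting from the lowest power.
(a_0, a_1, …) = (1, 5, 2, 1)

Repeated division by 11 gives the digits low-to-high: 1629 = 1 + 5·11^1 + 2·11^2 + 1·11^3. Digit sequence: (1, 5, 2, 1).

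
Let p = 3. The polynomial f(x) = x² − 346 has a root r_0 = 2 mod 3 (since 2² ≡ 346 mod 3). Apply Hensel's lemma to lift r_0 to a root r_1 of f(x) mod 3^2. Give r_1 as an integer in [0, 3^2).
r_1 = 2 (mod 9)

Hensel's recurrence: r_{i+1} = r_i − f(r_i)·(f′(r_i))^{-1} mod 3^{i+2}, with f′(x) = 2x. Iterate:
  r_0 = 2 (mod 3)
  r_1 = 2 (mod 9)
Final: r_1 = 2, and one checks f(r_1) ≡ 0 mod 3^2.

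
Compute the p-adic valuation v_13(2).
v_13(2) = 0

v_13(n) is the largest exponent k such that 13^k divides n. Factor out: 2 = 13^0 · 2. (Sign doesn't affect v_p.) So v_13(2) = 0.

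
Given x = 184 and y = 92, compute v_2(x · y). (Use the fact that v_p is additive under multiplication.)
v_2(16928) = 5

v_p(x) = 3 (factor: 184 = 2^3 · 23); v_p(y) = 2 (factor: 92 = 2^2 · 23). Additivity: v_p(xy) = v_p(x) + v_p(y) = 3 + 2 = 5. (Direct check: xy = 16928 = 2^5 · (529).)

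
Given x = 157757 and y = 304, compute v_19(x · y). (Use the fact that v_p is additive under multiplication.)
v_19(47958128) = 4

v_p(x) = 3 (factor: 157757 = 19^3 · 23); v_p(y) = 1 (factor: 304 = 19^1 · 16). Additivity: v_p(xy) = v_p(x) + v_p(y) = 3 + 1 = 4. (Direct check: xy = 47958128 = 19^4 · (368).)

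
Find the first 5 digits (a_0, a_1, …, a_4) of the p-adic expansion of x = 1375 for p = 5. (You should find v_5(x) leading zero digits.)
(a_0, …, a_4) = (0, 0, 0, 1, 2)

v_5(1375) = 3, so a_0 = ... = a_2 = 0. Factor out: x = 5^3 · u with u = 11 a unit in ℤ_5. Expand u iteratively via a_{v+i} = u_i mod 5, u_{i+1} = (u_i − a_{v+i})/5:
  u_0 = 11;  a_3 = 1;  u_1 = (u_0 − 1)/5 = 2
  u_1 = 2;  a_4 = 2;  u_2 = (u_1 − 2)/5 = 0
Digits: (0, 0, 0, 1, 2).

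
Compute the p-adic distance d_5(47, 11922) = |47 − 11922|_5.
d_5(47, 11922) = 1/625

Step 1 — x − y = 47 − 11922 = -11875. Step 2 — v_5(-11875) = 4 (factor: -11875 = −(5^4 · 19); the sign does not affect v_p). Step 3 — |x − y|_5 = 5^{-4} = 1/625.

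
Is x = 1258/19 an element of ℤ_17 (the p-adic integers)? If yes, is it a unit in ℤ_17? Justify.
x ∈ ℤ_17 but not a unit; v_17(x) = 1 > 0

ℤ_17 = {x ∈ ℚ_17 : v_17(x) ≥ 0} and ℤ_17^× = {x ∈ ℤ_17 : v_17(x) = 0}. Here v_17(1258/19) = v_17(num) − v_17(den) = 1; compare against these criteria.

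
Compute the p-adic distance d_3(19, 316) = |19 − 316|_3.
d_3(19, 316) = 1/27

Step 1 — x − y = 19 − 316 = -297. Step 2 — v_3(-297) = 3 (factor: -297 = −(3^3 · 11); the sign does not affect v_p). Step 3 — |x − y|_3 = 3^{-3} = 1/27.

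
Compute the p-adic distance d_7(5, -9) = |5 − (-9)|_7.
d_7(5, -9) = 1/7

Step 1 — x − y = 5 − (-9) = 14. Step 2 — v_7(14) = 1 (factor: 14 = (7^1 · 2); the sign does not affect v_p). Step 3 — |x − y|_7 = 7^{-1} = 1/7.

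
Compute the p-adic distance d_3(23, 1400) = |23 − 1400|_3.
d_3(23, 1400) = 1/81

Step 1 — x − y = 23 − 1400 = -1377. Step 2 — v_3(-1377) = 4 (factor: -1377 = −(3^4 · 17); the sign does not affect v_p). Step 3 — |x − y|_3 = 3^{-4} = 1/81.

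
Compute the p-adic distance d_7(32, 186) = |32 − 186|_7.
d_7(32, 186) = 1/7

Step 1 — x − y = 32 − 186 = -154. Step 2 — v_7(-154) = 1 (factor: -154 = −(7^1 · 22); the sign does not affect v_p). Step 3 — |x − y|_7 = 7^{-1} = 1/7.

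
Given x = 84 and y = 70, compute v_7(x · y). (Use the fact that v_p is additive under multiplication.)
v_7(5880) = 2

v_p(x) = 1 (factor: 84 = 7^1 · 12); v_p(y) = 1 (factor: 70 = 7^1 · 10). Additivity: v_p(xy) = v_p(x) + v_p(y) = 1 + 1 = 2. (Direct check: xy = 5880 = 7^2 · (120).)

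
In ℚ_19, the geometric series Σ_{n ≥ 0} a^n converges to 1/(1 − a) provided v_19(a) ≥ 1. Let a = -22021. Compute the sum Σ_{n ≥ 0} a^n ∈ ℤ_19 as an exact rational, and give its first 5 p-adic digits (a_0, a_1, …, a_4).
Σ a^n = 1/(1 − a) = 1/22022;  first 5 digits = (1, 0, 15, 15, 15)

v_19(a) = 2 ≥ 1, so the series converges in ℤ_19 to 1/(1 − a) = 1/(1 − (-22021)) = 1/22022. Expand this rational in ℤ_19: compute digits iteratively via d_i = x_i mod 19, x_{i+1} = (x_i − d_i)/19. The first 5 digits are (1, 0, 15, 15, 15).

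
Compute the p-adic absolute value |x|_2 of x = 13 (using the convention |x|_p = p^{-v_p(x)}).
|13|_2 = 1

Step 1 — compute v_2(x) by factoring powers of 2 out of the numerator and denominator: v_2(13) = 0. Step 2 — apply |x|_p = p^{-v_p(x)} = 2^{0} = 1.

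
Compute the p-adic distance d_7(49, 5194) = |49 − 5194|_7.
d_7(49, 5194) = 1/343

Step 1 — x − y = 49 − 5194 = -5145. Step 2 — v_7(-5145) = 3 (factor: -5145 = −(7^3 · 15); the sign does not affect v_p). Step 3 — |x − y|_7 = 7^{-3} = 1/343.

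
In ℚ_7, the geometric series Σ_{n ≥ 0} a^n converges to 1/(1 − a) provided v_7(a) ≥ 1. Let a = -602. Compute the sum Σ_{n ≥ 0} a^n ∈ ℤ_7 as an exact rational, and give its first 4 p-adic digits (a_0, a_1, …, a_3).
Σ a^n = 1/(1 − a) = 1/603;  first 4 digits = (1, 5, 5, 3)

v_7(a) = 1 ≥ 1, so the series converges in ℤ_7 to 1/(1 − a) = 1/(1 − (-602)) = 1/603. Expand this rational in ℤ_7: compute digits iteratively via d_i = x_i mod 7, x_{i+1} = (x_i − d_i)/7. The first 4 digits are (1, 5, 5, 3).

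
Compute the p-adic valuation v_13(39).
v_13(39) = 1

v_13(n) is the largest exponent k such that 13^k divides n. Factor out: 39 = 13^1 · 3. (Sign doesn't affect v_p.) So v_13(39) = 1.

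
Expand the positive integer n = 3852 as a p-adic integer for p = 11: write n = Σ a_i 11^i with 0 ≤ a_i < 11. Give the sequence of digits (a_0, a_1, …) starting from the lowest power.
(a_0, a_1, …) = (2, 9, 9, 2)

Repeated division by 11 gives the digits low-to-high: 3852 = 2 + 9·11^1 + 9·11^2 + 2·11^3. Digit sequence: (2, 9, 9, 2).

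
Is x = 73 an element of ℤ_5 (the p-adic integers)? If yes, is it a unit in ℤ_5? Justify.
x ∈ ℤ_5^× (unit); v_5(x) = 0

ℤ_5 = {x ∈ ℚ_5 : v_5(x) ≥ 0} and ℤ_5^× = {x ∈ ℤ_5 : v_5(x) = 0}. Here v_5(73) = v_5(num) − v_5(den) = 0; compare against these criteria.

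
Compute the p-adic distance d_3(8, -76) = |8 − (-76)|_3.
d_3(8, -76) = 1/3

Step 1 — x − y = 8 − (-76) = 84. Step 2 — v_3(84) = 1 (factor: 84 = (3^1 · 28); the sign does not affect v_p). Step 3 — |x − y|_3 = 3^{-1} = 1/3.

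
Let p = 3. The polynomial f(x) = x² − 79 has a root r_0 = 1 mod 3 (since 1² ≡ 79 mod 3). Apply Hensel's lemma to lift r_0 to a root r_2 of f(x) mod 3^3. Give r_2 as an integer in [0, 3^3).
r_2 = 22 (mod 27)

Hensel's recurrence: r_{i+1} = r_i − f(r_i)·(f′(r_i))^{-1} mod 3^{i+2}, with f′(x) = 2x. Iterate:
  r_0 = 1 (mod 3)
  r_1 = 4 (mod 9)
  r_2 = 22 (mod 27)
Final: r_2 = 22, and one checks f(r_2) ≡ 0 mod 3^3.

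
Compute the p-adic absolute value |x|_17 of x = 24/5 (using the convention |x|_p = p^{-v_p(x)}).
|24/5|_17 = 1

Step 1 — compute v_17(x) by factoring powers of 17 out of the numerator and denominator: v_17(24/5) = 0. Step 2 — apply |x|_p = p^{-v_p(x)} = 17^{0} = 1.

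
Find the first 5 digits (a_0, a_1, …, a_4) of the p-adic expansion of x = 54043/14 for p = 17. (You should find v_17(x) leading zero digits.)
(a_0, …, a_4) = (0, 0, 0, 2, 6)

v_17(54043/14) = 3, so a_0 = ... = a_2 = 0. Factor out: x = 17^3 · u with u = 11/14 a unit in ℤ_17. Expand u iteratively via a_{v+i} = u_i mod 17, u_{i+1} = (u_i − a_{v+i})/17:
  u_0 = 11/14;  a_3 = 2;  u_1 = (u_0 − 2)/17 = -1/14
  u_1 = -1/14;  a_4 = 6;  u_2 = (u_1 − 6)/17 = -5/14
Digits: (0, 0, 0, 2, 6).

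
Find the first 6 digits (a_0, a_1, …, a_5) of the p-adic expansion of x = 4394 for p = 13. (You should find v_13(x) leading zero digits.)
(a_0, …, a_5) = (0, 0, 0, 2, 0, 0)

v_13(4394) = 3, so a_0 = ... = a_2 = 0. Factor out: x = 13^3 · u with u = 2 a unit in ℤ_13. Expand u iteratively via a_{v+i} = u_i mod 13, u_{i+1} = (u_i − a_{v+i})/13:
  u_0 = 2;  a_3 = 2;  u_1 = (u_0 − 2)/13 = 0
  u_1 = 0;  a_4 = 0;  u_2 = (u_1 − 0)/13 = 0
  u_2 = 0;  a_5 = 0;  u_3 = (u_2 − 0)/13 = 0
Digits: (0, 0, 0, 2, 0, 0).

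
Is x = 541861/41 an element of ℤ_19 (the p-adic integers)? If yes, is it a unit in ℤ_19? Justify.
x ∈ ℤ_19 but not a unit; v_19(x) = 3 > 0

ℤ_19 = {x ∈ ℚ_19 : v_19(x) ≥ 0} and ℤ_19^× = {x ∈ ℤ_19 : v_19(x) = 0}. Here v_19(541861/41) = v_19(num) − v_19(den) = 3; compare against these criteria.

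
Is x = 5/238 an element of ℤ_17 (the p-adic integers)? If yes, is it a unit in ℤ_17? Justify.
x ∉ ℤ_17 (v_17(x) = -1 < 0)

ℤ_17 = {x ∈ ℚ_17 : v_17(x) ≥ 0} and ℤ_17^× = {x ∈ ℤ_17 : v_17(x) = 0}. Here v_17(5/238) = v_17(num) − v_17(den) = -1; compare against these criteria.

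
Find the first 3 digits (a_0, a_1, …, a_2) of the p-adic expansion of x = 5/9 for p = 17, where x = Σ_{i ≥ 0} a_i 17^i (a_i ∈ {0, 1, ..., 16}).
(a_0, …, a_2) = (10, 7, 9)

v_17(5/9) = 0 (numerator and denominator both coprime to 17), so x ∈ ℤ_17^×. Compute digits iteratively via a_i = x_i mod 17, x_{i+1} = (x_i − a_i)/17, with x_0 = x:
  x_0 = 5/9;  a_0 = 10;  x_1 = (x_0 − 10)/17 = -5/9
  x_1 = -5/9;  a_1 = 7;  x_2 = (x_1 − 7)/17 = -4/9
  x_2 = -4/9;  a_2 = 9;  x_3 = (x_2 − 9)/17 = -5/9
Digits: (10, 7, 9).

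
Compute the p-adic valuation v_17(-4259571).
v_17(-4259571) = 5

v_17(n) is the largest exponent k such that 17^k divides n. Factor out: -4259571 = -17^5 · 3. (Sign doesn't affect v_p.) So v_17(-4259571) = 5.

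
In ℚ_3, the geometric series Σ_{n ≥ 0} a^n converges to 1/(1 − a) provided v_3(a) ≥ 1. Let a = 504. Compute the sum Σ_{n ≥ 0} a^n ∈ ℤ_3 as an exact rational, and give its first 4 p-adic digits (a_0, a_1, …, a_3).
Σ a^n = 1/(1 − a) = -1/503;  first 4 digits = (1, 0, 2, 0)

v_3(a) = 2 ≥ 1, so the series converges in ℤ_3 to 1/(1 − a) = 1/(1 − 504) = -1/503. Expand this rational in ℤ_3: compute digits iteratively via d_i = x_i mod 3, x_{i+1} = (x_i − d_i)/3. The first 4 digits are (1, 0, 2, 0).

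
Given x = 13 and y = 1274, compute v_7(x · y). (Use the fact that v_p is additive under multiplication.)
v_7(16562) = 2

v_p(x) = 0 (factor: 13 = 7^0 · 13); v_p(y) = 2 (factor: 1274 = 7^2 · 26). Additivity: v_p(xy) = v_p(x) + v_p(y) = 0 + 2 = 2. (Direct check: xy = 16562 = 7^2 · (338).)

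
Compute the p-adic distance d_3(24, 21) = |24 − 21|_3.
d_3(24, 21) = 1/3

Step 1 — x − y = 24 − 21 = 3. Step 2 — v_3(3) = 1 (factor: 3 = (3^1 · 1); the sign does not affect v_p). Step 3 — |x − y|_3 = 3^{-1} = 1/3.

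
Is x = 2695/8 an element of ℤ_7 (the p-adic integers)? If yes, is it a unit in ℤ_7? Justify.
x ∈ ℤ_7 but not a unit; v_7(x) = 2 > 0

ℤ_7 = {x ∈ ℚ_7 : v_7(x) ≥ 0} and ℤ_7^× = {x ∈ ℤ_7 : v_7(x) = 0}. Here v_7(2695/8) = v_7(num) − v_7(den) = 2; compare against these criteria.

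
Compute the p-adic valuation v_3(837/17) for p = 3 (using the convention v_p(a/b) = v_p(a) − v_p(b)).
v_3(837/17) = 3

Factor powers of 3 from the numerator and denominator of the reduced fraction: 837 = 3^3 · 31 and 17 = 3^0 · 17. Apply v_p(a/b) = v_p(a) − v_p(b): v_3(837/17) = 3 − 0 = 3.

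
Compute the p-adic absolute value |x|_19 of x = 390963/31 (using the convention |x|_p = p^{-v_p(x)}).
|390963/31|_19 = 1/130321

Step 1 — compute v_19(x) by factoring powers of 19 out of the numerator and denominator: v_19(390963/31) = 4. Step 2 — apply |x|_p = p^{-v_p(x)} = 19^{-4} = 1/130321.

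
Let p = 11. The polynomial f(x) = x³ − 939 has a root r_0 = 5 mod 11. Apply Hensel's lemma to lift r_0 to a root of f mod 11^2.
r_1 = 82 (mod 121)

Hensel: r_{i+1} = r_i − f(r_i)/f′(r_i) mod 11^{i+2}, where f′(x) = 3x². Iterate:
  r_0 = 5 (mod 11)
  r_1 = 82 (mod 121)
Final: r = 82 with f(r) ≡ 0 mod 11^2.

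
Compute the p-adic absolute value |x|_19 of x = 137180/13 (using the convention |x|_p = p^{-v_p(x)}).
|137180/13|_19 = 1/6859

Step 1 — compute v_19(x) by factoring powers of 19 out of the numerator and denominator: v_19(137180/13) = 3. Step 2 — apply |x|_p = p^{-v_p(x)} = 19^{-3} = 1/6859.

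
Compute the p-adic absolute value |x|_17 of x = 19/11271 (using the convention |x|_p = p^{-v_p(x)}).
|19/11271|_17 = 289

Step 1 — compute v_17(x) by factoring powers of 17 out of the numerator and denominator: v_17(19/11271) = -2. Step 2 — apply |x|_p = p^{-v_p(x)} = 17^{2} = 289.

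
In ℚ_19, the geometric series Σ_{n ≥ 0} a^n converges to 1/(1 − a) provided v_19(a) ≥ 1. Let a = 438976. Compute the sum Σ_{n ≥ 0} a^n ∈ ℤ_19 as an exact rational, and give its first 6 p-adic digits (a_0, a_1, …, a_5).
Σ a^n = 1/(1 − a) = -1/438975;  first 6 digits = (1, 0, 0, 7, 3, 0)

v_19(a) = 3 ≥ 1, so the series converges in ℤ_19 to 1/(1 − a) = 1/(1 − 438976) = -1/438975. Expand this rational in ℤ_19: compute digits iteratively via d_i = x_i mod 19, x_{i+1} = (x_i − d_i)/19. The first 6 digits are (1, 0, 0, 7, 3, 0).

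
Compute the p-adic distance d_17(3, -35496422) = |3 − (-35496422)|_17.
d_17(3, -35496422) = 1/1419857

Step 1 — x − y = 3 − (-35496422) = 35496425. Step 2 — v_17(35496425) = 5 (factor: 35496425 = (17^5 · 25); the sign does not affect v_p). Step 3 — |x − y|_17 = 17^{-5} = 1/1419857.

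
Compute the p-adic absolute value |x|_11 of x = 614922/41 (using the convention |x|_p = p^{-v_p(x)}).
|614922/41|_11 = 1/14641

Step 1 — compute v_11(x) by factoring powers of 11 out of the numerator and denominator: v_11(614922/41) = 4. Step 2 — apply |x|_p = p^{-v_p(x)} = 11^{-4} = 1/14641.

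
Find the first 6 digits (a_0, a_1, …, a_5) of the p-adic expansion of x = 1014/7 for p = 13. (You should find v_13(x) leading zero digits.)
(a_0, …, a_5) = (0, 0, 12, 1, 11, 1)

v_13(1014/7) = 2, so a_0 = ... = a_1 = 0. Factor out: x = 13^2 · u with u = 6/7 a unit in ℤ_13. Expand u iteratively via a_{v+i} = u_i mod 13, u_{i+1} = (u_i − a_{v+i})/13:
  u_0 = 6/7;  a_2 = 12;  u_1 = (u_0 − 12)/13 = -6/7
  u_1 = -6/7;  a_3 = 1;  u_2 = (u_1 − 1)/13 = -1/7
  u_2 = -1/7;  a_4 = 11;  u_3 = (u_2 − 11)/13 = -6/7
  u_3 = -6/7;  a_5 = 1;  u_4 = (u_3 − 1)/13 = -1/7
Digits: (0, 0, 12, 1, 11, 1).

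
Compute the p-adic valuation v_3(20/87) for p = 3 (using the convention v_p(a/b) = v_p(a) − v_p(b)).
v_3(20/87) = -1

Factor powers of 3 from the numerator and denominator of the reduced fraction: 20 = 3^0 · 20 and 87 = 3^1 · 29. Apply v_p(a/b) = v_p(a) − v_p(b): v_3(20/87) = 0 − 1 = -1.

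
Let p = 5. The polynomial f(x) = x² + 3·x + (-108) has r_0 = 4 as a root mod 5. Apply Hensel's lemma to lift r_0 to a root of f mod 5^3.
r_2 = 9 (mod 125)

Hensel: r_{i+1} = r_i − f(r_i)·(f′(r_i))^{-1} mod 5^{i+2}, f′(x) = 2x + 3. Iterate:
  r_0 = 4 (mod 5)
  r_1 = 9 (mod 25)
  r_2 = 9 (mod 125)
Final: r = 9 satisfies f(r) ≡ 0 mod 5^3.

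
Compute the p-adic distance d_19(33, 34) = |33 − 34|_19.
d_19(33, 34) = 1

Step 1 — x − y = 33 − 34 = -1. Step 2 — v_19(-1) = 0 (factor: -1 = −(19^0 · 1); the sign does not affect v_p). Step 3 — |x − y|_19 = 19^{0} = 1.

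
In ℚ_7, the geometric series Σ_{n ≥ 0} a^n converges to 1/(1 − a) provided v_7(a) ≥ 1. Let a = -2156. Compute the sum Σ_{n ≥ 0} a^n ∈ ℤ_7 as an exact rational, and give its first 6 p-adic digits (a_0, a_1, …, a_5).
Σ a^n = 1/(1 − a) = 1/2157;  first 6 digits = (1, 0, 5, 0, 3, 3)

v_7(a) = 2 ≥ 1, so the series converges in ℤ_7 to 1/(1 − a) = 1/(1 − (-2156)) = 1/2157. Expand this rational in ℤ_7: compute digits iteratively via d_i = x_i mod 7, x_{i+1} = (x_i − d_i)/7. The first 6 digits are (1, 0, 5, 0, 3, 3).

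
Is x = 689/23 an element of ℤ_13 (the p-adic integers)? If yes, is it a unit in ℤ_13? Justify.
x ∈ ℤ_13 but not a unit; v_13(x) = 1 > 0

ℤ_13 = {x ∈ ℚ_13 : v_13(x) ≥ 0} and ℤ_13^× = {x ∈ ℤ_13 : v_13(x) = 0}. Here v_13(689/23) = v_13(num) − v_13(den) = 1; compare against these criteria.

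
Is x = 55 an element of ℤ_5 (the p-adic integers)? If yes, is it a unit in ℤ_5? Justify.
x ∈ ℤ_5 but not a unit; v_5(x) = 1 > 0

ℤ_5 = {x ∈ ℚ_5 : v_5(x) ≥ 0} and ℤ_5^× = {x ∈ ℤ_5 : v_5(x) = 0}. Here v_5(55) = v_5(num) − v_5(den) = 1; compare against these criteria.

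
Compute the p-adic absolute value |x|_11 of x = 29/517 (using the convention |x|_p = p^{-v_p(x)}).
|29/517|_11 = 11

Step 1 — compute v_11(x) by factoring powers of 11 out of the numerator and denominator: v_11(29/517) = -1. Step 2 — apply |x|_p = p^{-v_p(x)} = 11^{1} = 11.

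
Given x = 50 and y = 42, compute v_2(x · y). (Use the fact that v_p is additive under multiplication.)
v_2(2100) = 2

v_p(x) = 1 (factor: 50 = 2^1 · 25); v_p(y) = 1 (factor: 42 = 2^1 · 21). Additivity: v_p(xy) = v_p(x) + v_p(y) = 1 + 1 = 2. (Direct check: xy = 2100 = 2^2 · (525).)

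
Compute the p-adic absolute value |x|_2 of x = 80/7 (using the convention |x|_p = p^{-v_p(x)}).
|80/7|_2 = 1/16

Step 1 — compute v_2(x) by factoring powers of 2 out of the numerator and denominator: v_2(80/7) = 4. Step 2 — apply |x|_p = p^{-v_p(x)} = 2^{-4} = 1/16.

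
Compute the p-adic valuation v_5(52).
v_5(52) = 0

v_5(n) is the largest exponent k such that 5^k divides n. Factor out: 52 = 5^0 · 52. (Sign doesn't affect v_p.) So v_5(52) = 0.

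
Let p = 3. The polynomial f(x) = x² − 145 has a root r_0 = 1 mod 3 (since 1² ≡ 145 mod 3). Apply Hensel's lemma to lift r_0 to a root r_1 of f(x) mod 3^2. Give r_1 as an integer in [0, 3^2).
r_1 = 1 (mod 9)

Hensel's recurrence: r_{i+1} = r_i − f(r_i)·(f′(r_i))^{-1} mod 3^{i+2}, with f′(x) = 2x. Iterate:
  r_0 = 1 (mod 3)
  r_1 = 1 (mod 9)
Final: r_1 = 1, and one checks f(r_1) ≡ 0 mod 3^2.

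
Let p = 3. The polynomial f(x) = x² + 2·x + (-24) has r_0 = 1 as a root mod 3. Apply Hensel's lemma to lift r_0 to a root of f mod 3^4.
r_3 = 4 (mod 81)

Hensel: r_{i+1} = r_i − f(r_i)·(f′(r_i))^{-1} mod 3^{i+2}, f′(x) = 2x + 2. Iterate:
  r_0 = 1 (mod 3)
  r_1 = 4 (mod 9)
  r_2 = 4 (mod 27)
  r_3 = 4 (mod 81)
Final: r = 4 satisfies f(r) ≡ 0 mod 3^4.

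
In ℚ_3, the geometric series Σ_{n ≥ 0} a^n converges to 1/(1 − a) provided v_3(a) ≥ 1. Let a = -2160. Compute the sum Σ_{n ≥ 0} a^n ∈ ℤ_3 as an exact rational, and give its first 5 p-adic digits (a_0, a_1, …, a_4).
Σ a^n = 1/(1 − a) = 1/2161;  first 5 digits = (1, 0, 0, 1, 0)

v_3(a) = 3 ≥ 1, so the series converges in ℤ_3 to 1/(1 − a) = 1/(1 − (-2160)) = 1/2161. Expand this rational in ℤ_3: compute digits iteratively via d_i = x_i mod 3, x_{i+1} = (x_i − d_i)/3. The first 5 digits are (1, 0, 0, 1, 0).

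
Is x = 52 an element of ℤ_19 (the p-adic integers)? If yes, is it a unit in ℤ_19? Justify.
x ∈ ℤ_19^× (unit); v_19(x) = 0

ℤ_19 = {x ∈ ℚ_19 : v_19(x) ≥ 0} and ℤ_19^× = {x ∈ ℤ_19 : v_19(x) = 0}. Here v_19(52) = v_19(num) − v_19(den) = 0; compare against these criteria.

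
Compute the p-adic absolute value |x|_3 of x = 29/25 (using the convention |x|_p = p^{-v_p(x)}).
|29/25|_3 = 1

Step 1 — compute v_3(x) by factoring powers of 3 out of the numerator and denominator: v_3(29/25) = 0. Step 2 — apply |x|_p = p^{-v_p(x)} = 3^{0} = 1.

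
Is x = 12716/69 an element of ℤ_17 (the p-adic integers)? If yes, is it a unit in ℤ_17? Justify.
x ∈ ℤ_17 but not a unit; v_17(x) = 2 > 0

ℤ_17 = {x ∈ ℚ_17 : v_17(x) ≥ 0} and ℤ_17^× = {x ∈ ℤ_17 : v_17(x) = 0}. Here v_17(12716/69) = v_17(num) − v_17(den) = 2; compare against these criteria.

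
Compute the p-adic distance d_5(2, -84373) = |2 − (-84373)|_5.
d_5(2, -84373) = 1/3125

Step 1 — x − y = 2 − (-84373) = 84375. Step 2 — v_5(84375) = 5 (factor: 84375 = (5^5 · 27); the sign does not affect v_p). Step 3 — |x − y|_5 = 5^{-5} = 1/3125.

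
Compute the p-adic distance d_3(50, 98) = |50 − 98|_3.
d_3(50, 98) = 1/3

Step 1 — x − y = 50 − 98 = -48. Step 2 — v_3(-48) = 1 (factor: -48 = −(3^1 · 16); the sign does not affect v_p). Step 3 — |x − y|_3 = 3^{-1} = 1/3.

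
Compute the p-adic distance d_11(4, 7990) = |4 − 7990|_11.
d_11(4, 7990) = 1/1331

Step 1 — x − y = 4 − 7990 = -7986. Step 2 — v_11(-7986) = 3 (factor: -7986 = −(11^3 · 6); the sign does not affect v_p). Step 3 — |x − y|_11 = 11^{-3} = 1/1331.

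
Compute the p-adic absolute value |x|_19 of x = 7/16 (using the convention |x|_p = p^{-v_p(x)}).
|7/16|_19 = 1

Step 1 — compute v_19(x) by factoring powers of 19 out of the numerator and denominator: v_19(7/16) = 0. Step 2 — apply |x|_p = p^{-v_p(x)} = 19^{0} = 1.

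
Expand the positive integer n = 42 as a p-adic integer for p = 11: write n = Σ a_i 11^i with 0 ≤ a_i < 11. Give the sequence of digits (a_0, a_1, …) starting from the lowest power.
(a_0, a_1, …) = (9, 3)

Repeated division by 11 gives the digits low-to-high: 42 = 9 + 3·11^1. Digit sequence: (9, 3).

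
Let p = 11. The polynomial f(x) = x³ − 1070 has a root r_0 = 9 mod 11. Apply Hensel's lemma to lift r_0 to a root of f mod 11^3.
r_2 = 592 (mod 1331)

Hensel: r_{i+1} = r_i − f(r_i)/f′(r_i) mod 11^{i+2}, where f′(x) = 3x². Iterate:
  r_0 = 9 (mod 11)
  r_1 = 108 (mod 121)
  r_2 = 592 (mod 1331)
Final: r = 592 with f(r) ≡ 0 mod 11^3.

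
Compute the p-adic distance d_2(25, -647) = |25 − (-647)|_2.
d_2(25, -647) = 1/32

Step 1 — x − y = 25 − (-647) = 672. Step 2 — v_2(672) = 5 (factor: 672 = (2^5 · 21); the sign does not affect v_p). Step 3 — |x − y|_2 = 2^{-5} = 1/32.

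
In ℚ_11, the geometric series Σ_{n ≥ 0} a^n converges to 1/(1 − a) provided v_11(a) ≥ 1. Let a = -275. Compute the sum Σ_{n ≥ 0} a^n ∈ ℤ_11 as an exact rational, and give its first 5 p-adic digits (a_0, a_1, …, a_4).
Σ a^n = 1/(1 − a) = 1/276;  first 5 digits = (1, 8, 6, 7, 7)

v_11(a) = 1 ≥ 1, so the series converges in ℤ_11 to 1/(1 − a) = 1/(1 − (-275)) = 1/276. Expand this rational in ℤ_11: compute digits iteratively via d_i = x_i mod 11, x_{i+1} = (x_i − d_i)/11. The first 5 digits are (1, 8, 6, 7, 7).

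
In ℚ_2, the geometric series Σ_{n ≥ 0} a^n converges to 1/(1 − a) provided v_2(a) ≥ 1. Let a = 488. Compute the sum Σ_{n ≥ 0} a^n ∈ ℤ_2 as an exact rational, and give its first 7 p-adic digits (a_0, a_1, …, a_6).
Σ a^n = 1/(1 − a) = -1/487;  first 7 digits = (1, 0, 0, 1, 0, 1, 0)

v_2(a) = 3 ≥ 1, so the series converges in ℤ_2 to 1/(1 − a) = 1/(1 − 488) = -1/487. Expand this rational in ℤ_2: compute digits iteratively via d_i = x_i mod 2, x_{i+1} = (x_i − d_i)/2. The first 7 digits are (1, 0, 0, 1, 0, 1, 0).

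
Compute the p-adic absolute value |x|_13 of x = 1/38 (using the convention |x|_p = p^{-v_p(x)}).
|1/38|_13 = 1

Step 1 — compute v_13(x) by factoring powers of 13 out of the numerator and denominator: v_13(1/38) = 0. Step 2 — apply |x|_p = p^{-v_p(x)} = 13^{0} = 1.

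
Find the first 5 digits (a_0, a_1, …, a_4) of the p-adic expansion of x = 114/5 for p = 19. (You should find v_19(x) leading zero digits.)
(a_0, …, a_4) = (0, 5, 15, 3, 15)

v_19(114/5) = 1, so a_0 = ... = a_0 = 0. Factor out: x = 19^1 · u with u = 6/5 a unit in ℤ_19. Expand u iteratively via a_{v+i} = u_i mod 19, u_{i+1} = (u_i − a_{v+i})/19:
  u_0 = 6/5;  a_1 = 5;  u_1 = (u_0 − 5)/19 = -1/5
  u_1 = -1/5;  a_2 = 15;  u_2 = (u_1 − 15)/19 = -4/5
  u_2 = -4/5;  a_3 = 3;  u_3 = (u_2 − 3)/19 = -1/5
  u_3 = -1/5;  a_4 = 15;  u_4 = (u_3 − 15)/19 = -4/5
Digits: (0, 5, 15, 3, 15).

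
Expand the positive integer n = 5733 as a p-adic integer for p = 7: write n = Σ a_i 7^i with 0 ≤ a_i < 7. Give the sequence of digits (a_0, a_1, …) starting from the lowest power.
(a_0, a_1, …) = (0, 0, 5, 2, 2)

Repeated division by 7 gives the digits low-to-high: 5733 = 5·7^2 + 2·7^3 + 2·7^4. Digit sequence: (0, 0, 5, 2, 2).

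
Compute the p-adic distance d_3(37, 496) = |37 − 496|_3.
d_3(37, 496) = 1/27

Step 1 — x − y = 37 − 496 = -459. Step 2 — v_3(-459) = 3 (factor: -459 = −(3^3 · 17); the sign does not affect v_p). Step 3 — |x − y|_3 = 3^{-3} = 1/27.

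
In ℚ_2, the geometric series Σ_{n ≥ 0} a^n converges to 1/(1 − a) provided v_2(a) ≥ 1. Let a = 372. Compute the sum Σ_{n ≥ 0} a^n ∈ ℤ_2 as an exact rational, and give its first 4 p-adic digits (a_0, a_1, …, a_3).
Σ a^n = 1/(1 − a) = -1/371;  first 4 digits = (1, 0, 1, 0)

v_2(a) = 2 ≥ 1, so the series converges in ℤ_2 to 1/(1 − a) = 1/(1 − 372) = -1/371. Expand this rational in ℤ_2: compute digits iteratively via d_i = x_i mod 2, x_{i+1} = (x_i − d_i)/2. The first 4 digits are (1, 0, 1, 0).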